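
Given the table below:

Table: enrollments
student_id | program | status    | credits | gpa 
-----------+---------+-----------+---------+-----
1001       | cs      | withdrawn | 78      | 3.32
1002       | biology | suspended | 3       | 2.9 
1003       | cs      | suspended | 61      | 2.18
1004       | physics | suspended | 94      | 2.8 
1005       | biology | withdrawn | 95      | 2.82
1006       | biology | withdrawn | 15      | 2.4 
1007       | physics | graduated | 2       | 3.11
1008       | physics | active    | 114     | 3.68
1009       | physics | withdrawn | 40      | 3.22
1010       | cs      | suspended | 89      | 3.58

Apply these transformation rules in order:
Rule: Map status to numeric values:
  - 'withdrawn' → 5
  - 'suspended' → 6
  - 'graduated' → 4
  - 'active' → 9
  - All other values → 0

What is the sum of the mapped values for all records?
57

Step 1: Apply mapping to each record
Step 2: Count by status:
  'withdrawn': 4 records × 5 = 20
  'suspended': 4 records × 6 = 24
  'graduated': 1 records × 4 = 4
  'active': 1 records × 9 = 9
Step 3: Sum all mapped values = 57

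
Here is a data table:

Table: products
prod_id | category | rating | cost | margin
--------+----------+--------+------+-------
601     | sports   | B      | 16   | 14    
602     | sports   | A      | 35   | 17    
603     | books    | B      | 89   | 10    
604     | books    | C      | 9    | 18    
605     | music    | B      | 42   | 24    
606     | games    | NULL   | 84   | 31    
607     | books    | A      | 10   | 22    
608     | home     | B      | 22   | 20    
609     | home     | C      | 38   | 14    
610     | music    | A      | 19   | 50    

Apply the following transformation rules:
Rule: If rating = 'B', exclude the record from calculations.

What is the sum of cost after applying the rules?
195

Step 1: Identify records where rating = 'B'
Step 2: The excluded records sum to 169
Step 3: Original total cost = 364
Step 4: Remaining total = 364 - 169 = 195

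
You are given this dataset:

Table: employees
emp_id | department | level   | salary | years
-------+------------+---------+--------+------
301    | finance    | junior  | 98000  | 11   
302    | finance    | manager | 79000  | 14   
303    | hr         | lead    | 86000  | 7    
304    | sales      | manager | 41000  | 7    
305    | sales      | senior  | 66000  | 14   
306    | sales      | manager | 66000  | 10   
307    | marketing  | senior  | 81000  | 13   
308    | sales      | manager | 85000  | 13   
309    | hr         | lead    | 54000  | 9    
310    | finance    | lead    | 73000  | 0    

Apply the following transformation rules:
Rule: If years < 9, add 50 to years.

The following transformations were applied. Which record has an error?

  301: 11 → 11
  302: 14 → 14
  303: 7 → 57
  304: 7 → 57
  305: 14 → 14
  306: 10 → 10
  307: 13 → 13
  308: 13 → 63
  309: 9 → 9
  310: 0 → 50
Record 308 has an error. The correct transformed value should be 13, not 63.

Step 1: Check each record against the rule
Step 2: Record 308 has years = 13
Step 3: Since 13 >= 9, the bonus should not have been applied
Step 4: Correct value = 13, but claimed value = 63
Conclusion: Record 308 has the error.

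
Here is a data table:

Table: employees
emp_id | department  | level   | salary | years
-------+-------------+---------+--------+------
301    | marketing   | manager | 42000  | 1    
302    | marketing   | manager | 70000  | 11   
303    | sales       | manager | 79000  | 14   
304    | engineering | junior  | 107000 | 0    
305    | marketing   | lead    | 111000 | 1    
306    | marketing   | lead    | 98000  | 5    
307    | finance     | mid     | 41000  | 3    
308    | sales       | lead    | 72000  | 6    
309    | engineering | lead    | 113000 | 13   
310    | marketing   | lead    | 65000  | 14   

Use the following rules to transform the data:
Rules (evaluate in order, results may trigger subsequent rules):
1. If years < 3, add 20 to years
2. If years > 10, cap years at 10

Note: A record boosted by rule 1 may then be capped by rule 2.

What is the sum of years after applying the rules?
84

Step 1: Apply rule 1 to records with years < 3
  - 3 records get bonus of 20
  - Of these, 3 records then exceed 10 and get capped
Step 2: Apply rule 2 to records with years > 10
  - 4 records (original) are capped
Step 3: Calculate final sum = 84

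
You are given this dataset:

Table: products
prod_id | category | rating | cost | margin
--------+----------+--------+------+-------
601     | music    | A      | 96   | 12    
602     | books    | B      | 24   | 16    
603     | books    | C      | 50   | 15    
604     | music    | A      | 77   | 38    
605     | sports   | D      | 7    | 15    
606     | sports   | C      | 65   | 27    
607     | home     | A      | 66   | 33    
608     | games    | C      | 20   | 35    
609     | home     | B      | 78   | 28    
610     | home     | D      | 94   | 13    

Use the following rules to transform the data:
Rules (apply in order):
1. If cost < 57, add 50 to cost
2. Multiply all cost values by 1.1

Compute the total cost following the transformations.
854.7

Step 1: Apply Rule 1 - Add 50 to records with cost < 57
  - 4 records affected: 101 + (4 × 50) = 301
  - Unaffected records: 476
  - Sum after Rule 1: 777
Step 2: Apply Rule 2 - Multiply all by 1.1
  - 777 × 1.1 = 854.7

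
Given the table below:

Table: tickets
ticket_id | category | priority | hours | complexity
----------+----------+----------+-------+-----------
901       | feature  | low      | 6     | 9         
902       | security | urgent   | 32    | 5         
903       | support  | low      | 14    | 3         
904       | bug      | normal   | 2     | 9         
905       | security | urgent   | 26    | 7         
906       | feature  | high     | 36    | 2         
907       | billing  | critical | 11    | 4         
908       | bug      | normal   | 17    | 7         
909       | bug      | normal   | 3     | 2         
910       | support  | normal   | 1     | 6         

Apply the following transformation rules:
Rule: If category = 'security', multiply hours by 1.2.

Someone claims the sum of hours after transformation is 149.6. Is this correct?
No, the correct result is 159.6.

Step 1: Calculate the correct sum after transformation
Step 2: Apply multiplier 1.2 to records where category = 'security'
Step 3: Correct result = 159.6
Step 4: Claimed result = 149.6
Step 5: 159.6 ≠ 149.6
Conclusion: The claimed result is incorrect. The correct answer is 159.6.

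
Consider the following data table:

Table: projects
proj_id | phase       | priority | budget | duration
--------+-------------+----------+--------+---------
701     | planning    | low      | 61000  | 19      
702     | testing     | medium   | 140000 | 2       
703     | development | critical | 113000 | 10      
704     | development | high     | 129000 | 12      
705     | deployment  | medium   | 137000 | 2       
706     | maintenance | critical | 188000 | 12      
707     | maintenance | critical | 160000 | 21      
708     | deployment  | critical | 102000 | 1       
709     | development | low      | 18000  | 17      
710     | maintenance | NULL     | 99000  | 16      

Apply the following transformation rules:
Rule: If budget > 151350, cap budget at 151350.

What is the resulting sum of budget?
1101700

Step 1: 2 records have budget > 151350
Step 2: These records originally summed to 348000
Step 3: After capping: 2 × 151350 = 302700
Step 4: Unaffected records sum: 799000
Step 5: Final sum = 302700 + 799000 = 1101700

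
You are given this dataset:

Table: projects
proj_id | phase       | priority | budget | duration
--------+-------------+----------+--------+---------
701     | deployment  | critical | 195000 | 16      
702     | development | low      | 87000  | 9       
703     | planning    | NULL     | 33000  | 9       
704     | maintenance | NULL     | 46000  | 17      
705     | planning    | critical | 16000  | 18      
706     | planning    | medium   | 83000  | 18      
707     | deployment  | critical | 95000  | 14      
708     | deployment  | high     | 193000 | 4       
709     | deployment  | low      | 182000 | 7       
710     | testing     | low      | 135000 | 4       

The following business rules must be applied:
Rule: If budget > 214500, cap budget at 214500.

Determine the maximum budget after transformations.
195000

Step 1: Original maximum budget = 195000
Step 2: Check cap of 214500 against maximum
Step 3: No records exceed the cap (max 195000 <= cap 214500), so no capping applies
Step 4: Maximum after transformation = 195000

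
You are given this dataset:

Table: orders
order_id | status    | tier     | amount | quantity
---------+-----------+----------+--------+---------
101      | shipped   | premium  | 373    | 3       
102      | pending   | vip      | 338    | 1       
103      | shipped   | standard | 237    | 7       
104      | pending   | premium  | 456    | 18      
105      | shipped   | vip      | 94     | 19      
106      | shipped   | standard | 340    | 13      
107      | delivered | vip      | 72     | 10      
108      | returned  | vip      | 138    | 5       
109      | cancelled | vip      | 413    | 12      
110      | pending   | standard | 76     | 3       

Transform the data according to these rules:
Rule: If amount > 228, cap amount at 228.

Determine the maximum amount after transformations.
228

Step 1: Original maximum amount = 456
Step 2: Apply cap at 228
Step 3: 6 records had amount > 228 and were capped
Step 4: Maximum after transformation = 228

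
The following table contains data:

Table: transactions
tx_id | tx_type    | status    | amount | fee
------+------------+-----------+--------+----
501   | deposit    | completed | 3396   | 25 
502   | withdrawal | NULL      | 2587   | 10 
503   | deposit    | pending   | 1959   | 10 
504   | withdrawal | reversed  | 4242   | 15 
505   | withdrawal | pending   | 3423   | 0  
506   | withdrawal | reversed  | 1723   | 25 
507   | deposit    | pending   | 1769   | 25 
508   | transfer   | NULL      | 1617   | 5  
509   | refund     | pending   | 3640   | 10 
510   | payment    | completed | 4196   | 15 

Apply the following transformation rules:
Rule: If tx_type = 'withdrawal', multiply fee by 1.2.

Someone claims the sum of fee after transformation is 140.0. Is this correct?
No, the correct result is 150.0.

Step 1: Calculate the correct sum after transformation
Step 2: Apply multiplier 1.2 to records where tx_type = 'withdrawal'
Step 3: Correct result = 150.0
Step 4: Claimed result = 140.0
Step 5: 150.0 ≠ 140.0
Conclusion: The claimed result is incorrect. The correct answer is 150.0.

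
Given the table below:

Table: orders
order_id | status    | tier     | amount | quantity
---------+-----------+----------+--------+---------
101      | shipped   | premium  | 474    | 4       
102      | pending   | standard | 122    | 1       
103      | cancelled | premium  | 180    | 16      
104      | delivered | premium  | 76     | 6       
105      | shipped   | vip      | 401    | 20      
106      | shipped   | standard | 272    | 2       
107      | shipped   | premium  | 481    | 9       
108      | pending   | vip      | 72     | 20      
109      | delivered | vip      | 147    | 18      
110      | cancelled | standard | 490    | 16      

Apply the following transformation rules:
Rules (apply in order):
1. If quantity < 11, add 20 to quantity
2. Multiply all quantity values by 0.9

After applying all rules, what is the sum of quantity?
190.8

Step 1: Apply Rule 1 - Add 20 to records with quantity < 11
  - 5 records affected: 22 + (5 × 20) = 122
  - Unaffected records: 90
  - Sum after Rule 1: 212
Step 2: Apply Rule 2 - Multiply all by 0.9
  - 212 × 0.9 = 190.8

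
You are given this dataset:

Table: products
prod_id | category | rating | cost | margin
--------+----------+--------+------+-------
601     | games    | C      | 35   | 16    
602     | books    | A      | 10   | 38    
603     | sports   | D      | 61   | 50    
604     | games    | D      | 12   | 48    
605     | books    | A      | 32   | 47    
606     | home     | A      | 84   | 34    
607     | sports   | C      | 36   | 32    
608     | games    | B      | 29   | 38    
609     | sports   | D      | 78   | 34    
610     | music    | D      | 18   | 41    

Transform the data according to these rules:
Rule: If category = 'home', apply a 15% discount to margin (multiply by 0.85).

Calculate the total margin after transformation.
372.9

Step 1: Records with category = 'home' have total margin = 34
Step 2: Apply multiplier: 34 × 0.85 = 28.9
Step 3: Other records total: 344
Step 4: Final sum = 28.9 + 344 = 372.9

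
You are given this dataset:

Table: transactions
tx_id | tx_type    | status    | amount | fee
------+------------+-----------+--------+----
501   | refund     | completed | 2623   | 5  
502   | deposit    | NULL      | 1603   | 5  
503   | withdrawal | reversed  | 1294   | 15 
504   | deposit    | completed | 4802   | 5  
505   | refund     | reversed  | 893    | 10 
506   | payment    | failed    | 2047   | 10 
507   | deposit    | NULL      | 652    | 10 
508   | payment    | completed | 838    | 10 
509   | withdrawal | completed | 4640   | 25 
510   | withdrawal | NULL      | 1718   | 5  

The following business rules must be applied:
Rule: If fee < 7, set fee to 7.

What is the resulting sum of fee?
108

Step 1: 4 records have fee < 7
Step 2: These records originally summed to 20
Step 3: After setting to minimum: 4 × 7 = 28
Step 4: Unaffected records sum: 80
Step 5: Final sum = 28 + 80 = 108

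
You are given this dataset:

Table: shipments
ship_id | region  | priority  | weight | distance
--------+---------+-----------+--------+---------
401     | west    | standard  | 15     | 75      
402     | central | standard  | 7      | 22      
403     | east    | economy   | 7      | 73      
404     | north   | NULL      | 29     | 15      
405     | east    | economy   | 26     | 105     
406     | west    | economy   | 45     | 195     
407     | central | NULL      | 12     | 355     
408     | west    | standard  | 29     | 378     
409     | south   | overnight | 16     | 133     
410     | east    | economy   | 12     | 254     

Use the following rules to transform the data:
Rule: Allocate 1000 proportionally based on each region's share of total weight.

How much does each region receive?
central: 95.96, east: 227.27, north: 146.46, south: 80.81, west: 449.49

Step 1: Calculate total weight = 198
Step 2: Calculate each region's proportion:
  central: 19/198 = 9.60% → 95.96
  east: 45/198 = 22.73% → 227.27
  north: 29/198 = 14.65% → 146.46
  south: 16/198 = 8.08% → 80.81
  west: 89/198 = 44.95% → 449.49
Step 3: Verify: sum of allocations ≈ 1000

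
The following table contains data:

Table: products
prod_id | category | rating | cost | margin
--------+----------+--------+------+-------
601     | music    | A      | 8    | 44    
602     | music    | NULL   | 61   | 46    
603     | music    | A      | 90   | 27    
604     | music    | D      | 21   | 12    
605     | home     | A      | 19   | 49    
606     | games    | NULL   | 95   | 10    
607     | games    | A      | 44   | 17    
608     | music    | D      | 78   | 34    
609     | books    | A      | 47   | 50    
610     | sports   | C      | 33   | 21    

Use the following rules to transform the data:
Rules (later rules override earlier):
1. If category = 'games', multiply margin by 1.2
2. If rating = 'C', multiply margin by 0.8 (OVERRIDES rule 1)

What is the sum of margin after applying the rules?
311.2

Step 1: Rule 2 takes priority for records with rating = 'C'
  - 1 records: 21 × 0.8 = 16.8
Step 2: Rule 1 applies to remaining records with category = 'games'
  - 2 records: 27 × 1.2 = 32.4
Step 3: Other records unchanged: 262
Step 4: Final sum = 16.8 + 32.4 + 262 = 311.2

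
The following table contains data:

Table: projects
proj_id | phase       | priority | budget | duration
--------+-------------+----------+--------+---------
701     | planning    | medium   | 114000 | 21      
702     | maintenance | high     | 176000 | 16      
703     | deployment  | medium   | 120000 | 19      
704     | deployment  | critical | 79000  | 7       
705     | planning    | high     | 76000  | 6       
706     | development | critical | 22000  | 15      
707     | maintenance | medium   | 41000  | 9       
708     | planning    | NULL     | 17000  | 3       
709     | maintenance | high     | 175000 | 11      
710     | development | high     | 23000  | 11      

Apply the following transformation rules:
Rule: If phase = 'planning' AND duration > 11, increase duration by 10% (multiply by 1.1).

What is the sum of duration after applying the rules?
120.1

Step 1: Find records where phase = 'planning' AND duration > 11
Step 2: 1 records match, summing to 21
Step 3: After multiplier: 21 × 1.1 = 23.1
Step 4: Unaffected records sum: 97
Step 5: Final sum = 23.1 + 97 = 120.1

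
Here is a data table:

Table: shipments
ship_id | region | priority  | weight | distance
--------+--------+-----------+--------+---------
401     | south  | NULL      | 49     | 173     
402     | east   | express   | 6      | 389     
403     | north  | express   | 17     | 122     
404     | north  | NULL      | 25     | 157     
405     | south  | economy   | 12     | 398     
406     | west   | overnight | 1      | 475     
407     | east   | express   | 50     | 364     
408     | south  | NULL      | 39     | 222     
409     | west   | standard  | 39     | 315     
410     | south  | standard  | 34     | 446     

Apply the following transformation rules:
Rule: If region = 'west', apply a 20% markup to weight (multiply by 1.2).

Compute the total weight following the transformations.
280.0

Step 1: Records with region = 'west' have total weight = 40
Step 2: Apply multiplier: 40 × 1.2 = 48.0
Step 3: Other records total: 232
Step 4: Final sum = 48.0 + 232 = 280.0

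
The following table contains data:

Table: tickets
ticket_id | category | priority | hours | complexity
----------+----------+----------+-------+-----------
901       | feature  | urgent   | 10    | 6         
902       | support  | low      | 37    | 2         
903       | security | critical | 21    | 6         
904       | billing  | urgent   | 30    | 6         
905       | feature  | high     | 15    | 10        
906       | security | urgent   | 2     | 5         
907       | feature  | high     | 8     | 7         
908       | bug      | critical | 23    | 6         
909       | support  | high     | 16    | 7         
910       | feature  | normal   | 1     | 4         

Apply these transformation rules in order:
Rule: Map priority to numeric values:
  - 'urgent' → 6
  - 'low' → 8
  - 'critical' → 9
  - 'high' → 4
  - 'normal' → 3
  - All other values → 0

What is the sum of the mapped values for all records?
59

Step 1: Apply mapping to each record
Step 2: Count by status:
  'urgent': 3 records × 6 = 18
  'low': 1 records × 8 = 8
  'critical': 2 records × 9 = 18
  'high': 3 records × 4 = 12
  'normal': 1 records × 3 = 3
Step 3: Sum all mapped values = 59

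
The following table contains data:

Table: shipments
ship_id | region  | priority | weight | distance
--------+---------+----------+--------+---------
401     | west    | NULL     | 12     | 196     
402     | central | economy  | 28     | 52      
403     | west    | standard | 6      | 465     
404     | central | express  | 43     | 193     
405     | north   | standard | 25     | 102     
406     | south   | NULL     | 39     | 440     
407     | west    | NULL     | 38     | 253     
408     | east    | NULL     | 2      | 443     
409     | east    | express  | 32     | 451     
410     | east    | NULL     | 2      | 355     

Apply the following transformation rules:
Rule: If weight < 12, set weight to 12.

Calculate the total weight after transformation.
253

Step 1: 3 records have weight < 12
Step 2: These records originally summed to 10
Step 3: After setting to minimum: 3 × 12 = 36
Step 4: Unaffected records sum: 217
Step 5: Final sum = 36 + 217 = 253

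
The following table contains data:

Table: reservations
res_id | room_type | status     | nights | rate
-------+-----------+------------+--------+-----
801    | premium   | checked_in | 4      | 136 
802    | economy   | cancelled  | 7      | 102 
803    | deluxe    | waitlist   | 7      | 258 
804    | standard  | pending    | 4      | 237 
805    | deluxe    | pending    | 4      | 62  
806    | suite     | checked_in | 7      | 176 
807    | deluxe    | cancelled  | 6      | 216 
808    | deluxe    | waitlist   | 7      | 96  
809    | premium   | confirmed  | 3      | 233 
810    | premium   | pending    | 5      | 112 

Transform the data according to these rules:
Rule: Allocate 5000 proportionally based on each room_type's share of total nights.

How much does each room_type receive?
deluxe: 2222.22, economy: 648.15, premium: 1111.11, standard: 370.37, suite: 648.15

Step 1: Calculate total nights = 54
Step 2: Calculate each room_type's proportion:
  deluxe: 24/54 = 44.44% → 2222.22
  economy: 7/54 = 12.96% → 648.15
  premium: 12/54 = 22.22% → 1111.11
  standard: 4/54 = 7.41% → 370.37
  suite: 7/54 = 12.96% → 648.15
Step 3: Verify: sum of allocations ≈ 5000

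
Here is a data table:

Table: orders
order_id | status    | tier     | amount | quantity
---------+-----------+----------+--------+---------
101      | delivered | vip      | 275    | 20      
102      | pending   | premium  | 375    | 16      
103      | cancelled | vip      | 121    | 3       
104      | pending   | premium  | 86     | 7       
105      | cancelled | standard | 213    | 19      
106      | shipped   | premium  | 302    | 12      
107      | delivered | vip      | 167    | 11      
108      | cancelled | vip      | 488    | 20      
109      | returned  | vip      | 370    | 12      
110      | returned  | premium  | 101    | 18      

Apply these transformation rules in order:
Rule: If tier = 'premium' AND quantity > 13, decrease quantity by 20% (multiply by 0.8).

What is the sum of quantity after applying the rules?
131.2

Step 1: Find records where tier = 'premium' AND quantity > 13
Step 2: 2 records match, summing to 34
Step 3: After multiplier: 34 × 0.8 = 27.2
Step 4: Unaffected records sum: 104
Step 5: Final sum = 27.2 + 104 = 131.2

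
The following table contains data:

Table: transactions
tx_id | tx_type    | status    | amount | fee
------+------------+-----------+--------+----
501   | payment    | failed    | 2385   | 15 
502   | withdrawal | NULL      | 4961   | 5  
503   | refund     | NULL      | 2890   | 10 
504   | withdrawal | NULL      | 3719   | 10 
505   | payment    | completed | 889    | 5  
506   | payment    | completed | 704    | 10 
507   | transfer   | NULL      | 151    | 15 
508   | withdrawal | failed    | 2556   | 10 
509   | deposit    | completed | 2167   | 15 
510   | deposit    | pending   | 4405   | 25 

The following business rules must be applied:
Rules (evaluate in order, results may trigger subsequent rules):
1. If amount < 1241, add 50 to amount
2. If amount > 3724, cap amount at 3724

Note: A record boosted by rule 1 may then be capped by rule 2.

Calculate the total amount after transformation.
23059

Step 1: Apply rule 1 to records with amount < 1241
  - 3 records get bonus of 50
  - Of these, 0 records then exceed 3724 and get capped
Step 2: Apply rule 2 to records with amount > 3724
  - 2 records (original) are capped
Step 3: Calculate final sum = 23059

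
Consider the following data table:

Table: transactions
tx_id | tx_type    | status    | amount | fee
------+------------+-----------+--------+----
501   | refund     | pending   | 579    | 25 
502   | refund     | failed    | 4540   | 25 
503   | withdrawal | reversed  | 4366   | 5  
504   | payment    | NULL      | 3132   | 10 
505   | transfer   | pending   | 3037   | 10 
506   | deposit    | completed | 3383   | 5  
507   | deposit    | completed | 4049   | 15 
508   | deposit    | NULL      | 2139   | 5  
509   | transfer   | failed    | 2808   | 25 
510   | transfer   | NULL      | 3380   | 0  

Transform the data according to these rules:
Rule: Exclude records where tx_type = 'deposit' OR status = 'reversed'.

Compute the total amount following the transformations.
17476

Step 1: Find records where tx_type = 'deposit' OR status = 'reversed'
Step 2: 4 records match, summing to 13937
Step 3: Original sum: 31413
Step 4: Remaining sum = 31413 - 13937 = 17476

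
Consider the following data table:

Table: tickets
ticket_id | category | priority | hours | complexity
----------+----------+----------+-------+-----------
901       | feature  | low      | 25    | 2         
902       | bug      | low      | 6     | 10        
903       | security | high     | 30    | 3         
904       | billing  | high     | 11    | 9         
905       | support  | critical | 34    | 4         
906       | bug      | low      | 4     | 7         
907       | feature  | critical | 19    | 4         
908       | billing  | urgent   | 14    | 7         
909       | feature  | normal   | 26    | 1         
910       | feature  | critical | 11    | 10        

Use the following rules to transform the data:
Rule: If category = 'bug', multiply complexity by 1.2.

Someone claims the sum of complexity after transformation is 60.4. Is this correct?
Yes, the result is correct.

Step 1: Calculate the correct sum after transformation
Step 2: Apply multiplier 1.2 to records where category = 'bug'
Step 3: Correct result = 60.4
Step 4: Claimed result = 60.4
Step 5: 60.4 = 60.4 ✓
Conclusion: The claimed result is correct.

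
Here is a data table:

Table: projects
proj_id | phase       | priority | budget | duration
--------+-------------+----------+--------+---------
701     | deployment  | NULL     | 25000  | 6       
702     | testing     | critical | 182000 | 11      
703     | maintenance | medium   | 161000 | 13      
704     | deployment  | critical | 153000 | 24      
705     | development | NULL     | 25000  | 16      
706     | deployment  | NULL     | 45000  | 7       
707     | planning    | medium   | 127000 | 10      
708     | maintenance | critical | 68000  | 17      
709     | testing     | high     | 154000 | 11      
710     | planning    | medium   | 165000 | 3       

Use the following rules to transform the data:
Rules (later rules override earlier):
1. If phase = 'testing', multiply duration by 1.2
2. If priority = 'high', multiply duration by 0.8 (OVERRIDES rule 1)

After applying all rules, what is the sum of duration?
118.0

Step 1: Rule 2 takes priority for records with priority = 'high'
  - 1 records: 11 × 0.8 = 8.8
Step 2: Rule 1 applies to remaining records with phase = 'testing'
  - 1 records: 11 × 1.2 = 13.2
Step 3: Other records unchanged: 96
Step 4: Final sum = 8.8 + 13.2 + 96 = 118.0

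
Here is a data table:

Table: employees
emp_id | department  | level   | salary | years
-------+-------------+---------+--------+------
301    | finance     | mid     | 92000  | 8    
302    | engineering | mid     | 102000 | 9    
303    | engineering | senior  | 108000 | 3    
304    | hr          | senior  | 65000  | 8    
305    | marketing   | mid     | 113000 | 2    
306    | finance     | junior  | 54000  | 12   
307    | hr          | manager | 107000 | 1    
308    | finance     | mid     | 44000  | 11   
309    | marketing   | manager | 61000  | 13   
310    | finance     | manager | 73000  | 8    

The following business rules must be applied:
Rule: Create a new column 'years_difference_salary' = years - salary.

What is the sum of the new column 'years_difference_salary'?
-818925

Step 1: For each record, compute years - salary
Example calculations:
  8 - 92000 = -91992
  9 - 102000 = -101991
  3 - 108000 = -107997
  ...
Step 2: Sum all derived values
Step 3: Total = -818925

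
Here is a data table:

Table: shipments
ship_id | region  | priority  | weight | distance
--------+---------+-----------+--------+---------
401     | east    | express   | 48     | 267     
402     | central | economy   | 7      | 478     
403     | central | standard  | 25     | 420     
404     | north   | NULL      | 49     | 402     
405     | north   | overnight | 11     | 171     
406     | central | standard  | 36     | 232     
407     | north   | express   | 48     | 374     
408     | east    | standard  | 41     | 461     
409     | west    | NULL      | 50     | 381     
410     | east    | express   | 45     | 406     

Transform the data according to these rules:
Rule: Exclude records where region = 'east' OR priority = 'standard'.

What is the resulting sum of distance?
1806

Step 1: Find records where region = 'east' OR priority = 'standard'
Step 2: 5 records match, summing to 1786
Step 3: Original sum: 3592
Step 4: Remaining sum = 3592 - 1786 = 1806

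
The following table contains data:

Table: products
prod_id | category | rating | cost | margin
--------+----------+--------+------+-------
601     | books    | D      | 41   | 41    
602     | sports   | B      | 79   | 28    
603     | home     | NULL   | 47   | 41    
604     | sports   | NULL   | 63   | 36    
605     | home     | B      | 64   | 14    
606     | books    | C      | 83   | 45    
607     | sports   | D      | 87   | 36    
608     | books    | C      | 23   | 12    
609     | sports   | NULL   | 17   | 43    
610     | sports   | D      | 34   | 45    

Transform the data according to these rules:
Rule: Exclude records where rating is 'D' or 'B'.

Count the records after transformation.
5

Step 1: Count records to exclude
  - 3 (D) + 2 (B) = 5 records
Step 2: Total records: 10
Step 3: Remaining = 10 - 5 = 5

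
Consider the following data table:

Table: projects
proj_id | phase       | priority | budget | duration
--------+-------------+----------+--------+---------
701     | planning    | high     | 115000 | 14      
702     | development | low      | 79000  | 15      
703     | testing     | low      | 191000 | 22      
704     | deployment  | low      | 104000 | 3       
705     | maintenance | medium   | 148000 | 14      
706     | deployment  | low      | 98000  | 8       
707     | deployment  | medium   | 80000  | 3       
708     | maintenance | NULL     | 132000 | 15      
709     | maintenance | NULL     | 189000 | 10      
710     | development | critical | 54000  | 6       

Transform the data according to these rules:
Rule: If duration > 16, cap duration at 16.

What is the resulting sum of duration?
104

Step 1: 1 records have duration > 16
Step 2: These records originally summed to 22
Step 3: After capping: 1 × 16 = 16
Step 4: Unaffected records sum: 88
Step 5: Final sum = 16 + 88 = 104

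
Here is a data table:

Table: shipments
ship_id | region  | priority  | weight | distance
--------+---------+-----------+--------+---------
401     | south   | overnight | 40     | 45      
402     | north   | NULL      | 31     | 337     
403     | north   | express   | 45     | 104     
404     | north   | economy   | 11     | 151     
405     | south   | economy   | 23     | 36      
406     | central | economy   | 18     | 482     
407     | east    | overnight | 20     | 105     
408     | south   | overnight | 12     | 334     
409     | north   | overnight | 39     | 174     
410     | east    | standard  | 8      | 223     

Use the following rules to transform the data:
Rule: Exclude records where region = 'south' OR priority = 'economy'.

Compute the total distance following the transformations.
943

Step 1: Find records where region = 'south' OR priority = 'economy'
Step 2: 5 records match, summing to 1048
Step 3: Original sum: 1991
Step 4: Remaining sum = 1991 - 1048 = 943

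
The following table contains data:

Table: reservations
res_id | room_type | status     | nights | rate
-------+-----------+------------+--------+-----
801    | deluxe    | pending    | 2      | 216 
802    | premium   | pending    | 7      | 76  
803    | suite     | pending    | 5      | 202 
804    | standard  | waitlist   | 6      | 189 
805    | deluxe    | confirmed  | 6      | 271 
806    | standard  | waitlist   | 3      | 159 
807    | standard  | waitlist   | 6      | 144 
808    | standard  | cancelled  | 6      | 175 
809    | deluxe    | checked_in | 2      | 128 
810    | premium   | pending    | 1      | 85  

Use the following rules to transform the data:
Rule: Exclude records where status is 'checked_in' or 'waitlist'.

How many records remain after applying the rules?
6

Step 1: Count records to exclude
  - 1 (checked_in) + 3 (waitlist) = 4 records
Step 2: Total records: 10
Step 3: Remaining = 10 - 4 = 6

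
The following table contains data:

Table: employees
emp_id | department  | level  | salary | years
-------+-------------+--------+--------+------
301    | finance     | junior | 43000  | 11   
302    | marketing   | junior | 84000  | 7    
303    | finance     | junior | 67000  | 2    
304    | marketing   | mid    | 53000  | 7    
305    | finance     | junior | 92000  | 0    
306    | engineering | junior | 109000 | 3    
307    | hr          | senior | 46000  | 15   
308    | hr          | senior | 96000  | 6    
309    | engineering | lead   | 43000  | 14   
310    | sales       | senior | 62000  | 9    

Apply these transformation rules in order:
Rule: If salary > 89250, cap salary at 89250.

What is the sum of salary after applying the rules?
665750

Step 1: 3 records have salary > 89250
Step 2: These records originally summed to 297000
Step 3: After capping: 3 × 89250 = 267750
Step 4: Unaffected records sum: 398000
Step 5: Final sum = 267750 + 398000 = 665750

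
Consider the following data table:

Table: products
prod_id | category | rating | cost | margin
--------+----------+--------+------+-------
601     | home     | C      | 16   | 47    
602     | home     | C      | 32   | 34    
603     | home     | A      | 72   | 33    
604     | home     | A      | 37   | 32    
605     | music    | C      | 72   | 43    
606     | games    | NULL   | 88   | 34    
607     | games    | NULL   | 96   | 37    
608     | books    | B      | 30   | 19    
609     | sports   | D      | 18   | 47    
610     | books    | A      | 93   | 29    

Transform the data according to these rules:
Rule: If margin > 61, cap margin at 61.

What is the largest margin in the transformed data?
47

Step 1: Original maximum margin = 47
Step 2: Check cap of 61 against maximum
Step 3: No records exceed the cap (max 47 <= cap 61), so no capping applies
Step 4: Maximum after transformation = 47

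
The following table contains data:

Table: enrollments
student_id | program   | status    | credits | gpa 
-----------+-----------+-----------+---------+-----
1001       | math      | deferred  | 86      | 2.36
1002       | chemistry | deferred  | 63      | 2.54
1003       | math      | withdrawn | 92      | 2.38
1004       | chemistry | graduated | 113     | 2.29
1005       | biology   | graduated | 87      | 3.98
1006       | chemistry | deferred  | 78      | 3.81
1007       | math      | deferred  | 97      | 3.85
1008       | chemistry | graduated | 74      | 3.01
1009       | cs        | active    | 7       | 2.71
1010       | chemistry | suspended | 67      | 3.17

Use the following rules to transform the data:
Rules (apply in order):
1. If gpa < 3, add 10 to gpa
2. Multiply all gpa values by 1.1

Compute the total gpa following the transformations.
88.11

Step 1: Apply Rule 1 - Add 10 to records with gpa < 3
  - 5 records affected: 12.28 + (5 × 10) = 62.28
  - Unaffected records: 17.82
  - Sum after Rule 1: 80.1
Step 2: Apply Rule 2 - Multiply all by 1.1
  - 80.1 × 1.1 = 88.11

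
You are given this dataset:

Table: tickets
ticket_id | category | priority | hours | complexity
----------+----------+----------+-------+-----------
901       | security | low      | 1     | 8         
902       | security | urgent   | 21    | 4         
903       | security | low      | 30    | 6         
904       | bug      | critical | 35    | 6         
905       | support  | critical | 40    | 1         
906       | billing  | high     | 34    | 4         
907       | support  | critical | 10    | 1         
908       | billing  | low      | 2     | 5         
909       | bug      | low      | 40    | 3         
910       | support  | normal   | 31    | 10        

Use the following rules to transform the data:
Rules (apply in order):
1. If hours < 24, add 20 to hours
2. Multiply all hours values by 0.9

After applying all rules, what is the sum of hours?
291.6

Step 1: Apply Rule 1 - Add 20 to records with hours < 24
  - 4 records affected: 34 + (4 × 20) = 114
  - Unaffected records: 210
  - Sum after Rule 1: 324
Step 2: Apply Rule 2 - Multiply all by 0.9
  - 324 × 0.9 = 291.6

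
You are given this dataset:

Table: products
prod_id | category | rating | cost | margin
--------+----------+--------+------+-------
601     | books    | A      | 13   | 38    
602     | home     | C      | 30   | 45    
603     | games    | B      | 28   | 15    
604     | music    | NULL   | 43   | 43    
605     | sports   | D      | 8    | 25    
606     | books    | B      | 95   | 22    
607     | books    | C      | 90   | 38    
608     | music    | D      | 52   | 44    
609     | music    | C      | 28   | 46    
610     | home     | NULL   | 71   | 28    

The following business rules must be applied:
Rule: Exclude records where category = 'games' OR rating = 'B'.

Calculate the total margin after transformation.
307

Step 1: Find records where category = 'games' OR rating = 'B'
Step 2: 2 records match, summing to 37
Step 3: Original sum: 344
Step 4: Remaining sum = 344 - 37 = 307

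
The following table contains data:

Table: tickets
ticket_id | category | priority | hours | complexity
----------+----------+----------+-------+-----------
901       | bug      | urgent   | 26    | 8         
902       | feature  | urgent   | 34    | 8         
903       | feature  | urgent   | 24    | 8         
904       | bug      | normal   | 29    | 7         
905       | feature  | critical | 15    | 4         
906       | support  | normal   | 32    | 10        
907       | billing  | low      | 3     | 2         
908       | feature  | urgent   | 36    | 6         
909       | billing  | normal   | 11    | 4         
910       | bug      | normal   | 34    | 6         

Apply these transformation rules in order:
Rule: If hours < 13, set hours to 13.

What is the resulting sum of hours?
256

Step 1: 2 records have hours < 13
Step 2: These records originally summed to 14
Step 3: After setting to minimum: 2 × 13 = 26
Step 4: Unaffected records sum: 230
Step 5: Final sum = 26 + 230 = 256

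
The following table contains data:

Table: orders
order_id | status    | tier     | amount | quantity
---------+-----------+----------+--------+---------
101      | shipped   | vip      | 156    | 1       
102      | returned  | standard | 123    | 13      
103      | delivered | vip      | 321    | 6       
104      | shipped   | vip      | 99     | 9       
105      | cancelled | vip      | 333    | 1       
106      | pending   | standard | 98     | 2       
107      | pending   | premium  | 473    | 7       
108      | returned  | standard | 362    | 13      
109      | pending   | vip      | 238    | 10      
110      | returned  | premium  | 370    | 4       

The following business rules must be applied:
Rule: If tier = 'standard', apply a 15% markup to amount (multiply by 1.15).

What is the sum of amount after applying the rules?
2660.45

Step 1: Records with tier = 'standard' have total amount = 583
Step 2: Apply multiplier: 583 × 1.15 = 670.45
Step 3: Other records total: 1990
Step 4: Final sum = 670.45 + 1990 = 2660.45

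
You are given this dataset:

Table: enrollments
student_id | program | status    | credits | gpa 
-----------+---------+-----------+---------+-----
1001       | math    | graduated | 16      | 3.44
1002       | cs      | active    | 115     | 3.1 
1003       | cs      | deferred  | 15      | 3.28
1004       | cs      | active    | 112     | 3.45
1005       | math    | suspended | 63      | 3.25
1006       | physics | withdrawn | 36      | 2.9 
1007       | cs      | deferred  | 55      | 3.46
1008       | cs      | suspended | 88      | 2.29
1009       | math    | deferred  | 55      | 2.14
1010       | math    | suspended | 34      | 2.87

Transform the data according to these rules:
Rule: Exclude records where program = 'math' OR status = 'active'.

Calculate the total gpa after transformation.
11.93

Step 1: Find records where program = 'math' OR status = 'active'
Step 2: 6 records match, summing to 18.25
Step 3: Original sum: 30.18
Step 4: Remaining sum = 30.18 - 18.25 = 11.93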